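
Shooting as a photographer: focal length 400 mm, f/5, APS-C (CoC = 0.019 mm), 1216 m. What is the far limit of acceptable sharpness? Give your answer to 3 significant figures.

4370 m

Hyperfocal distance H = f²/(N·c) + f = 400²/(5 × 0.019) + 400 = 160000/0.095 + 400 ≈ 1684610.5 mm ≈ 1685 m.
Far limit Df = s·(H − f)/(H − s) = 1216000 × (1684610.5 − 400) / (1684610.5 − 1216000) = 1216000 × 1684210.5 / 468610.5 ≈ 4370367 mm ≈ 4370 m.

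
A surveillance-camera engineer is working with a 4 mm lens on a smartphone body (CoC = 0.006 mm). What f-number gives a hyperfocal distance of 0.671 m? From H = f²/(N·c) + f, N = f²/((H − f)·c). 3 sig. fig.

Rearrange H = f²/(N·c) + f for N: N = f² / ((H − f)·c).
N = 4² / ((671 − 4) × 0.006) = 16 / 4.002 ≈ 4.

f/4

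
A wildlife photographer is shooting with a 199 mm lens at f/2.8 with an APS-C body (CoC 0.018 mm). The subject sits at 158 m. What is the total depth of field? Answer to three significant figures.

66.1 m

Hyperfocal distance H = f²/(N·c) + f = 199²/(2.8 × 0.018) + 199 = 39601/0.0504 + 199 ≈ 785933.1 mm ≈ 785.9 m.
Near limit Dn = s·(H − f)/(H + s − 2f) = 158000 × (785933.1 − 199) / (785933.1 + 158000 − 2 × 199) = 158000 × 785734.1 / 943535.1 ≈ 131575 mm.
Far limit Df = s·(H − f)/(H − s) = 158000 × (785933.1 − 199) / (785933.1 − 158000) = 158000 × 785734.1 / 627933.1 ≈ 197706 mm.
Depth of field = Df − Dn = 197706 − 131575 ≈ 66131 mm ≈ 66.1 m.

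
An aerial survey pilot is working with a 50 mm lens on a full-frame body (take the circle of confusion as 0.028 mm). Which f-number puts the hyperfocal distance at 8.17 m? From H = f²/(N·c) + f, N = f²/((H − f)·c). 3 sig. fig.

Rearrange H = f²/(N·c) + f for N: N = f² / ((H − f)·c).
N = 50² / ((8170 − 50) × 0.028) = 2500 / 227.4 ≈ 11.

f/11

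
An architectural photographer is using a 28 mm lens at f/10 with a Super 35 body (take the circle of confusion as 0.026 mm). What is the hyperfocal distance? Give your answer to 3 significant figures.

3.04 m

Hyperfocal distance H = f²/(N·c) + f = 28²/(10 × 0.026) + 28 = 784/0.26 + 28 ≈ 3043.4 mm ≈ 3.04 m.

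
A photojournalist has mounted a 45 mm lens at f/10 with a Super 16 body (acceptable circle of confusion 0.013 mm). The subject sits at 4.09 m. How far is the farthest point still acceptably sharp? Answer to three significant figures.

5.52 m

Hyperfocal distance H = f²/(N·c) + f = 45²/(10 × 0.013) + 45 = 2025/0.13 + 45 ≈ 15621.9 mm ≈ 15.62 m.
Far limit Df = s·(H − f)/(H − s) = 4090 × (15621.9 − 45) / (15621.9 − 4090) = 4090 × 15576.9 / 11531.9 ≈ 5524.6 mm ≈ 5.52 m.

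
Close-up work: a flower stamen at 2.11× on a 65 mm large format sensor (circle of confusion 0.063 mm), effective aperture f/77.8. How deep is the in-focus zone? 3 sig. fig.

2.20 mm

At magnification m, DoF ≈ 2·N_eff·c/m² = 2 × 77.8 × 0.063 / 2.11² = 9.803 / 4.452 ≈ 2.2 mm.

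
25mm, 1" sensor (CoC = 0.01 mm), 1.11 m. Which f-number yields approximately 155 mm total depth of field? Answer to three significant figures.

Write h = H − f = f²/(N·c). The thin-lens limits are Dn = s·h/(h + (s−f)) and Df = s·h/(h − (s−f)), so DoF = Df − Dn = 2·s·(s−f)·h / (h² − (s−f)²).
That is a quadratic in h: DoF·h² − 2·s·(s−f)·h − DoF·(s−f)² = 0 ⇒ h = (s−f)·(s + √(s² + DoF²)) / DoF = 1085 × (1110 + √(1110² + 155²)) / 155 = 1085 × (1110 + 1120.77) / 155 ≈ 15615 mm.
Then N = f²/(c·h) = 25² / (0.01 × 15615) = 625 / 156.15 ≈ 4.

f/4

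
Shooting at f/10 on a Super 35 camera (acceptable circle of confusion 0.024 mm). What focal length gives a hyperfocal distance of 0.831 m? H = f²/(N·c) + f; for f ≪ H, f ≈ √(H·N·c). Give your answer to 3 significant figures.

14.0 mm

From H = f²/(N·c) + f, with f ≪ H: f ≈ √(H·N·c) = √(831 × 10 × 0.024) = √199.44 ≈ 14.12 mm.
Exact: f² + N·c·f − N·c·H = 0 ⇒ f = (−N·c + √((N·c)² + 4·N·c·H))/2 = (−0.24 + √797.82)/2 ≈ 14.003 mm ≈ 14.0 mm.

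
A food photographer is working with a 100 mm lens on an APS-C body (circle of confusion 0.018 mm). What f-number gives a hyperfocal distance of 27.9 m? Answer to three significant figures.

f/20

Rearrange H = f²/(N·c) + f for N: N = f² / ((H − f)·c).
N = 100² / ((27900 − 100) × 0.018) = 10000 / 500.4 ≈ 20.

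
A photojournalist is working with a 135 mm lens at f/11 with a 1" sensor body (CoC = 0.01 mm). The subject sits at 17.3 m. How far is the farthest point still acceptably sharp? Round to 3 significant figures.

19.3 m

Hyperfocal distance H = f²/(N·c) + f = 135²/(11 × 0.01) + 135 = 18225/0.11 + 135 ≈ 165816.8 mm ≈ 165.8 m.
Far limit Df = s·(H − f)/(H − s) = 17300 × (165816.8 − 135) / (165816.8 − 17300) = 17300 × 165681.8 / 148516.8 ≈ 19299 mm ≈ 19.3 m.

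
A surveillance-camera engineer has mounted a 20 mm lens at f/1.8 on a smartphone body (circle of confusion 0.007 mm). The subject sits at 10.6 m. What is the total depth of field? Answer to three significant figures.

Hyperfocal distance H = f²/(N·c) + f = 20²/(1.8 × 0.007) + 20 = 400/0.0126 + 20 ≈ 31766.0 mm ≈ 31.77 m.
Near limit Dn = s·(H − f)/(H + s − 2f) = 10600 × (31766.0 − 20) / (31766.0 + 10600 − 2 × 20) = 10600 × 31746.0 / 42326.0 ≈ 7950.4 mm.
Far limit Df = s·(H − f)/(H − s) = 10600 × (31766.0 − 20) / (31766.0 − 10600) = 10600 × 31746.0 / 21166.0 ≈ 15898.5 mm.
Depth of field = Df − Dn = 15898.5 − 7950.4 ≈ 7948.1 mm ≈ 7.95 m.

7.95 m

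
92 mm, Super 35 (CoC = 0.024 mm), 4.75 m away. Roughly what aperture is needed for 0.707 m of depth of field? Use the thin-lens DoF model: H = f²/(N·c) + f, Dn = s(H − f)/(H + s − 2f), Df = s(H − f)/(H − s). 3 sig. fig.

f/5.60

Write h = H − f = f²/(N·c). The thin-lens limits are Dn = s·h/(h + (s−f)) and Df = s·h/(h − (s−f)), so DoF = Df − Dn = 2·s·(s−f)·h / (h² − (s−f)²).
That is a quadratic in h: DoF·h² − 2·s·(s−f)·h − DoF·(s−f)² = 0 ⇒ h = (s−f)·(s + √(s² + DoF²)) / DoF = 4658 × (4750 + √(4750² + 707²)) / 707 = 4658 × (4750 + 4802.33) / 707 ≈ 62935 mm.
Then N = f²/(c·h) = 92² / (0.024 × 62935) = 8464 / 1510.4 ≈ 5.60.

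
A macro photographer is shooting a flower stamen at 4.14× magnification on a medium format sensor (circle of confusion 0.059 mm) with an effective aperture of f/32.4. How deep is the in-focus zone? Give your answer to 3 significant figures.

At magnification m, DoF ≈ 2·N_eff·c/m² = 2 × 32.4 × 0.059 / 4.14² = 3.823 / 17.14 ≈ 0.223 mm.

0.223 mm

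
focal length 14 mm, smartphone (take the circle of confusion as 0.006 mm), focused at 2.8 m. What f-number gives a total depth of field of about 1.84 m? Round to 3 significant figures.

f/3.51

Write h = H − f = f²/(N·c). The thin-lens limits are Dn = s·h/(h + (s−f)) and Df = s·h/(h − (s−f)), so DoF = Df − Dn = 2·s·(s−f)·h / (h² − (s−f)²).
That is a quadratic in h: DoF·h² − 2·s·(s−f)·h − DoF·(s−f)² = 0 ⇒ h = (s−f)·(s + √(s² + DoF²)) / DoF = 2786 × (2800 + √(2800² + 1840²)) / 1840 = 2786 × (2800 + 3350.46) / 1840 ≈ 9312.6 mm.
Then N = f²/(c·h) = 14² / (0.006 × 9312.6) = 196 / 55.876 ≈ 3.51.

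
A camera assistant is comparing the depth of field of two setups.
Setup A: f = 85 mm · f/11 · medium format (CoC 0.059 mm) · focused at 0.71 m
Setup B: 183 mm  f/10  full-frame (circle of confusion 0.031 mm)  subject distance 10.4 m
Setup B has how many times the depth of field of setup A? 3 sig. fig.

24.8

Setup A: H = 85²/(11×0.059) + 85 ≈ 11217.5 mm; DoF = Df − Dn = 752.232 − 672.258 ≈ 79.974 mm.
Setup B: H = 183²/(10×0.031) + 183 ≈ 108212.0 mm; DoF = Df − Dn = 11486.3 − 9501.4 ≈ 1984.9 mm.
Ratio = 1984.9 / 79.974 ≈ 24.8.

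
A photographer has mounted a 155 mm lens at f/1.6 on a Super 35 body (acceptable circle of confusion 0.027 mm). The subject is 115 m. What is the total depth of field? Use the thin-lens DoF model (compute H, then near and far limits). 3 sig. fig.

Hyperfocal distance H = f²/(N·c) + f = 155²/(1.6 × 0.027) + 155 = 24025/0.0432 + 155 ≈ 556289.3 mm ≈ 556.3 m.
Near limit Dn = s·(H − f)/(H + s − 2f) = 115000 × (556289.3 − 155) / (556289.3 + 115000 − 2 × 155) = 115000 × 556134.3 / 670979.3 ≈ 95317 mm.
Far limit Df = s·(H − f)/(H − s) = 115000 × (556289.3 − 155) / (556289.3 − 115000) = 115000 × 556134.3 / 441289.3 ≈ 144929 mm.
Depth of field = Df − Dn = 144929 − 95317 ≈ 49612 mm ≈ 49.6 m.

49.6 m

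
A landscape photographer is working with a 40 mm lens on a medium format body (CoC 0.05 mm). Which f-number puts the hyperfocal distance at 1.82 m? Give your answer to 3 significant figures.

f/18

Rearrange H = f²/(N·c) + f for N: N = f² / ((H − f)·c).
N = 40² / ((1820 − 40) × 0.05) = 1600 / 89.00 ≈ 18.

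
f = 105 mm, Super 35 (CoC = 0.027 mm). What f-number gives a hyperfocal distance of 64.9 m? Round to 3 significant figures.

Rearrange H = f²/(N·c) + f for N: N = f² / ((H − f)·c).
N = 105² / ((64900 − 105) × 0.027) = 11025 / 1749 ≈ 6.30.

f/6.30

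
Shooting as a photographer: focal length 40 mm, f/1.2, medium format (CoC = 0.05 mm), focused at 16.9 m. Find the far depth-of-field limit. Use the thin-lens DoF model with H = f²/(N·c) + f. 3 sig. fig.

46.0 m

Hyperfocal distance H = f²/(N·c) + f = 40²/(1.2 × 0.05) + 40 = 1600/0.06 + 40 ≈ 26706.7 mm ≈ 26.71 m.
Far limit Df = s·(H − f)/(H − s) = 16900 × (26706.7 − 40) / (26706.7 − 16900) = 16900 × 26666.7 / 9806.7 ≈ 45955 mm ≈ 46.0 m.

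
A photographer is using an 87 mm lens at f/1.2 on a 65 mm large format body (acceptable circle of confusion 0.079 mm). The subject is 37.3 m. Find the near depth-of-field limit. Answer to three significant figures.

25.4 m

Hyperfocal distance H = f²/(N·c) + f = 87²/(1.2 × 0.079) + 87 = 7569/0.0948 + 87 ≈ 79928.8 mm ≈ 79.93 m.
Near limit Dn = s·(H − f)/(H + s − 2f) = 37300 × (79928.8 − 87) / (79928.8 + 37300 − 2 × 87) = 37300 × 79841.8 / 117054.8 ≈ 25442 mm ≈ 25.4 m.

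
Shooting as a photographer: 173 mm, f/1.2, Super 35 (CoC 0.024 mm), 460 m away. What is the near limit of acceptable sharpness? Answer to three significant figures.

Hyperfocal distance H = f²/(N·c) + f = 173²/(1.2 × 0.024) + 173 = 29929/0.0288 + 173 ≈ 1039374.4 mm ≈ 1039 m.
Near limit Dn = s·(H − f)/(H + s − 2f) = 460000 × (1039374.4 − 173) / (1039374.4 + 460000 − 2 × 173) = 460000 × 1039201.4 / 1499028.4 ≈ 318895 mm ≈ 319 m.

319 m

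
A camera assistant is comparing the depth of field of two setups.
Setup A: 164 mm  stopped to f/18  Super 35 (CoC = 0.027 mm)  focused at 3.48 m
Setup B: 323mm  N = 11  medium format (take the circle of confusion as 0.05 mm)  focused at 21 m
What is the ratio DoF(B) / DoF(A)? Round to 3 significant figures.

Setup A: H = 164²/(18×0.027) + 164 ≈ 55505.6 mm; DoF = Df − Dn = 3701.81 − 3283.27 ≈ 418.54 mm.
Setup B: H = 323²/(11×0.05) + 323 ≈ 190012.1 mm; DoF = Df − Dn = 23569.1 − 18935.9 ≈ 4633.2 mm.
Ratio = 4633.2 / 418.54 ≈ 11.1.

11.1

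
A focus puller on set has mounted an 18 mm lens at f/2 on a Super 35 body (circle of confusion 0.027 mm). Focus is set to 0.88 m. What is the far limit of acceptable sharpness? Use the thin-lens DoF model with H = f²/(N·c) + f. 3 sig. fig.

Hyperfocal distance H = f²/(N·c) + f = 18²/(2 × 0.027) + 18 = 324/0.054 + 18 ≈ 6018.0 mm ≈ 6.018 m.
Far limit Df = s·(H − f)/(H − s) = 880 × (6018.0 − 18) / (6018.0 − 880) = 880 × 6000.0 / 5138.0 ≈ 1027.6 mm ≈ 1.03 m.

1.03 m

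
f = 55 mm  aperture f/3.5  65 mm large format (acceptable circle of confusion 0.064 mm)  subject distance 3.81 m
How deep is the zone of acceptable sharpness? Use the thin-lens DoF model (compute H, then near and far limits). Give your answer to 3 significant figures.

2.30 m

Hyperfocal distance H = f²/(N·c) + f = 55²/(3.5 × 0.064) + 55 = 3025/0.224 + 55 ≈ 13559.5 mm ≈ 13.56 m.
Near limit Dn = s·(H − f)/(H + s − 2f) = 3810 × (13559.5 − 55) / (13559.5 + 3810 − 2 × 55) = 3810 × 13504.5 / 17259.5 ≈ 2981.1 mm.
Far limit Df = s·(H − f)/(H − s) = 3810 × (13559.5 − 55) / (13559.5 − 3810) = 3810 × 13504.5 / 9749.5 ≈ 5277.4 mm.
Depth of field = Df − Dn = 5277.4 − 2981.1 ≈ 2296.3 mm ≈ 2.30 m.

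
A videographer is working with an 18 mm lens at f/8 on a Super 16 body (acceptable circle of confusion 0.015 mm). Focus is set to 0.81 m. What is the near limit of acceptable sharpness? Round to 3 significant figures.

Hyperfocal distance H = f²/(N·c) + f = 18²/(8 × 0.015) + 18 = 324/0.12 + 18 ≈ 2718.0 mm ≈ 2.718 m.
Near limit Dn = s·(H − f)/(H + s − 2f) = 810 × (2718.0 − 18) / (2718.0 + 810 − 2 × 18) = 810 × 2700.0 / 3492.0 ≈ 626.29 mm ≈ 0.626 m.

0.626 m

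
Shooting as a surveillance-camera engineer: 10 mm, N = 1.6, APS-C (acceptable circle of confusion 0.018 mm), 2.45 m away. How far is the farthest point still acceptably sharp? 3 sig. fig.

Hyperfocal distance H = f²/(N·c) + f = 10²/(1.6 × 0.018) + 10 = 100/0.0288 + 10 ≈ 3482.2 mm ≈ 3.482 m.
Far limit Df = s·(H − f)/(H − s) = 2450 × (3482.2 − 10) / (3482.2 − 2450) = 2450 × 3472.2 / 1032.2 ≈ 8241.4 mm ≈ 8.24 m.

8.24 m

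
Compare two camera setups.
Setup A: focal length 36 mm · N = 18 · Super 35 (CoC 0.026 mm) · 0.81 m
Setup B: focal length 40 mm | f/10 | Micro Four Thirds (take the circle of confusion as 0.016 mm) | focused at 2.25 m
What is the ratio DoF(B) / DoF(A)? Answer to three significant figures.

2.13

Setup A: H = 36²/(18×0.026) + 36 ≈ 2805.2 mm; DoF = Df − Dn = 1124.22 − 633.06 ≈ 491.16 mm.
Setup B: H = 40²/(10×0.016) + 40 ≈ 10040.0 mm; DoF = Df − Dn = 2888.3 − 1842.8 ≈ 1045.5 mm.
Ratio = 1045.5 / 491.16 ≈ 2.13.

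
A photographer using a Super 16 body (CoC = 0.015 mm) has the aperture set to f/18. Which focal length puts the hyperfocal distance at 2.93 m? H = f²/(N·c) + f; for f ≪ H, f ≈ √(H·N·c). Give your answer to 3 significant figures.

From H = f²/(N·c) + f, with f ≪ H: f ≈ √(H·N·c) = √(2930 × 18 × 0.015) = √791.10 ≈ 28.13 mm.
Exact: f² + N·c·f − N·c·H = 0 ⇒ f = (−N·c + √((N·c)² + 4·N·c·H))/2 = (−0.27 + √3164.5)/2 ≈ 27.992 mm ≈ 28.0 mm.

28.0 mm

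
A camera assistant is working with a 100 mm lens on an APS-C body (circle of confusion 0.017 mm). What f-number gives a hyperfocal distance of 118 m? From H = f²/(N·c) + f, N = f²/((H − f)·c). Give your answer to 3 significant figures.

f/4.99

Rearrange H = f²/(N·c) + f for N: N = f² / ((H − f)·c).
N = 100² / ((118000 − 100) × 0.017) = 10000 / 2004 ≈ 4.99.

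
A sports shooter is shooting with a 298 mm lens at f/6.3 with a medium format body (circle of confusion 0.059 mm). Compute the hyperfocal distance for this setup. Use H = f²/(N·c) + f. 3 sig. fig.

Hyperfocal distance H = f²/(N·c) + f = 298²/(6.3 × 0.059) + 298 = 88804/0.3717 + 298 ≈ 239211.1 mm ≈ 239 m.

239 m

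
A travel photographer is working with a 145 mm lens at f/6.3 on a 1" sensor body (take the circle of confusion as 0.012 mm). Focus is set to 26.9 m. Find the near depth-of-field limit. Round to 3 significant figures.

24.5 m

Hyperfocal distance H = f²/(N·c) + f = 145²/(6.3 × 0.012) + 145 = 21025/0.0756 + 145 ≈ 278253.5 mm ≈ 278.3 m.
Near limit Dn = s·(H − f)/(H + s − 2f) = 26900 × (278253.5 − 145) / (278253.5 + 26900 − 2 × 145) = 26900 × 278108.5 / 304863.5 ≈ 24539 mm ≈ 24.5 m.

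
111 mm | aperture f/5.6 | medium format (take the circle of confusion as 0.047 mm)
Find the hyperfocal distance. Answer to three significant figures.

Hyperfocal distance H = f²/(N·c) + f = 111²/(5.6 × 0.047) + 111 = 12321/0.2632 + 111 ≈ 46923.3 mm ≈ 46.9 m.

46.9 m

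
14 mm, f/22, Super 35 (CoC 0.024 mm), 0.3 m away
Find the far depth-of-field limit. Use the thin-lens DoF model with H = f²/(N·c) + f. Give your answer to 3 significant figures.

1.31 m

Hyperfocal distance H = f²/(N·c) + f = 14²/(22 × 0.024) + 14 = 196/0.528 + 14 ≈ 385.2 mm ≈ 0.385 m.
Far limit Df = s·(H − f)/(H − s) = 300 × (385.2 − 14) / (385.2 − 300) = 300 × 371.2 / 85.2 ≈ 1306.9 mm ≈ 1.31 m.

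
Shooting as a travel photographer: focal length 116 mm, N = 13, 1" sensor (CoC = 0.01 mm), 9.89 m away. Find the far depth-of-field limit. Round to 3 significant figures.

Hyperfocal distance H = f²/(N·c) + f = 116²/(13 × 0.01) + 116 = 13456/0.13 + 116 ≈ 103623.7 mm ≈ 103.6 m.
Far limit Df = s·(H − f)/(H − s) = 9890 × (103623.7 − 116) / (103623.7 − 9890) = 9890 × 103507.7 / 93733.7 ≈ 10921 mm ≈ 10.9 m.

10.9 m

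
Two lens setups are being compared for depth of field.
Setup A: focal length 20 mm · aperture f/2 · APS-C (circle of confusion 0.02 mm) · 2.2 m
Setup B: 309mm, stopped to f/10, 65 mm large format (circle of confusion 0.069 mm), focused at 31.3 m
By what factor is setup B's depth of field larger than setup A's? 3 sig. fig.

Setup A: H = 20²/(2×0.02) + 20 ≈ 10020.0 mm; DoF = Df − Dn = 2813.3 − 1806.2 ≈ 1007.1 mm.
Setup B: H = 309²/(10×0.069) + 309 ≈ 138687.3 mm; DoF = Df − Dn = 40333 − 25573 ≈ 14760 mm.
Ratio = 14760 / 1007.1 ≈ 14.7.

14.7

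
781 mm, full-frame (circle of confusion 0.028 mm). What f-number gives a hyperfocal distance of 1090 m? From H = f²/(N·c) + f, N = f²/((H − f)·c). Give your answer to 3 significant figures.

Rearrange H = f²/(N·c) + f for N: N = f² / ((H − f)·c).
N = 781² / ((1090000 − 781) × 0.028) = 609961 / 30498 ≈ 20.

f/20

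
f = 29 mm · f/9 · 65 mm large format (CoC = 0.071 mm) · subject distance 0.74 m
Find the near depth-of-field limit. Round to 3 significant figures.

480 mm

Hyperfocal distance H = f²/(N·c) + f = 29²/(9 × 0.071) + 29 = 841/0.639 + 29 ≈ 1345.1 mm ≈ 1.345 m.
Near limit Dn = s·(H − f)/(H + s − 2f) = 740 × (1345.1 − 29) / (1345.1 + 740 − 2 × 29) = 740 × 1316.1 / 2027.1 ≈ 480.45 mm.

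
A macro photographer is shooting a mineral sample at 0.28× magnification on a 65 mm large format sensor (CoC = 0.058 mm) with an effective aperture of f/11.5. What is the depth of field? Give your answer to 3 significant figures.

At magnification m, DoF ≈ 2·N_eff·c/m² = 2 × 11.5 × 0.058 / 0.28² = 1.334 / 0.0784 ≈ 17 mm.

17.0 mm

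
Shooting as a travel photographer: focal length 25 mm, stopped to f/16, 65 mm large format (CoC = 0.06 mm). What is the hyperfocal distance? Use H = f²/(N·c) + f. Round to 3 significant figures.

0.676 m

Hyperfocal distance H = f²/(N·c) + f = 25²/(16 × 0.06) + 25 = 625/0.96 + 25 ≈ 676.0 mm ≈ 0.676 m.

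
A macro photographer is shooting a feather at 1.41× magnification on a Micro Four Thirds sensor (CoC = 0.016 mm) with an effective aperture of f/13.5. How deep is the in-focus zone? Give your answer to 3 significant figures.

At magnification m, DoF ≈ 2·N_eff·c/m² = 2 × 13.5 × 0.016 / 1.41² = 0.432 / 1.988 ≈ 0.217 mm.

0.217 mm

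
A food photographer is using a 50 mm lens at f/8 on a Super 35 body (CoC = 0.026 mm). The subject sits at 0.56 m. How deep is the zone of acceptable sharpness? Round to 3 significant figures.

47.6 mm

Hyperfocal distance H = f²/(N·c) + f = 50²/(8 × 0.026) + 50 = 2500/0.208 + 50 ≈ 12069.2 mm ≈ 12.07 m.
Near limit Dn = s·(H − f)/(H + s − 2f) = 560 × (12069.2 − 50) / (12069.2 + 560 − 2 × 50) = 560 × 12019.2 / 12529.2 ≈ 537.205 mm.
Far limit Df = s·(H − f)/(H − s) = 560 × (12069.2 − 50) / (12069.2 − 560) = 560 × 12019.2 / 11509.2 ≈ 584.815 mm.
Depth of field = Df − Dn = 584.815 − 537.205 ≈ 47.610 mm.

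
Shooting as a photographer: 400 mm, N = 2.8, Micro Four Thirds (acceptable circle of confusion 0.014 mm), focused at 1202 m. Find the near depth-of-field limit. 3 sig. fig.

929 m

Hyperfocal distance H = f²/(N·c) + f = 400²/(2.8 × 0.014) + 400 = 160000/0.0392 + 400 ≈ 4082032.7 mm ≈ 4082 m.
Near limit Dn = s·(H − f)/(H + s − 2f) = 1202000 × (4082032.7 − 400) / (4082032.7 + 1202000 − 2 × 400) = 1202000 × 4081632.7 / 5283232.7 ≈ 928621 mm ≈ 929 m.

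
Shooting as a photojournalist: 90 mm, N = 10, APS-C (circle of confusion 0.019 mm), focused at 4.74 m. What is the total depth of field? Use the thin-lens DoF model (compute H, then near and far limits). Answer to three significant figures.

Hyperfocal distance H = f²/(N·c) + f = 90²/(10 × 0.019) + 90 = 8100/0.19 + 90 ≈ 42721.6 mm ≈ 42.72 m.
Near limit Dn = s·(H − f)/(H + s − 2f) = 4740 × (42721.6 − 90) / (42721.6 + 4740 − 2 × 90) = 4740 × 42631.6 / 47281.6 ≈ 4273.8 mm.
Far limit Df = s·(H − f)/(H − s) = 4740 × (42721.6 − 90) / (42721.6 − 4740) = 4740 × 42631.6 / 37981.6 ≈ 5320.3 mm.
Depth of field = Df − Dn = 5320.3 − 4273.8 ≈ 1046.5 mm ≈ 1.05 m.

1.05 m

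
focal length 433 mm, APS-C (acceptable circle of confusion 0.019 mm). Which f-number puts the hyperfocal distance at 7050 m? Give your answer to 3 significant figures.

Rearrange H = f²/(N·c) + f for N: N = f² / ((H − f)·c).
N = 433² / ((7050000 − 433) × 0.019) = 187489 / 133942 ≈ 1.40.

f/1.40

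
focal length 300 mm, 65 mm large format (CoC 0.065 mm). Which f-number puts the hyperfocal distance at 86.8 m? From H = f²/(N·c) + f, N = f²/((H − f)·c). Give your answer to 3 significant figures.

f/16

Rearrange H = f²/(N·c) + f for N: N = f² / ((H − f)·c).
N = 300² / ((86800 − 300) × 0.065) = 90000 / 5622 ≈ 16.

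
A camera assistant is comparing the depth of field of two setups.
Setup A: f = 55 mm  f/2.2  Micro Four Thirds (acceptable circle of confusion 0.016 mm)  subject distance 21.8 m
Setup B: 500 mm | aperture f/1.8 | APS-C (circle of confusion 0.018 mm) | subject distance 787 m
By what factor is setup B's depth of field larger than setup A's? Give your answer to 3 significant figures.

Setup A: H = 55²/(2.2×0.016) + 55 ≈ 85992.5 mm; DoF = Df − Dn = 29185 − 17398 ≈ 11787 mm.
Setup B: H = 500²/(1.8×0.018) + 500 ≈ 7716549.4 mm; DoF = Df − Dn = 876324 − 714201 ≈ 162123 mm.
Ratio = 162123 / 11787 ≈ 13.8.

13.8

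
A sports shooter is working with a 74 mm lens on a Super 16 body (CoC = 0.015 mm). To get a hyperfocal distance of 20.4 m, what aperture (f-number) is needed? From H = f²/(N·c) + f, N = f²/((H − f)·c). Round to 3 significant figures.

f/18

Rearrange H = f²/(N·c) + f for N: N = f² / ((H − f)·c).
N = 74² / ((20400 − 74) × 0.015) = 5476 / 304.9 ≈ 18.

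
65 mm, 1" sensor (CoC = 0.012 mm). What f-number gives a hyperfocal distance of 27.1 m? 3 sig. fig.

Rearrange H = f²/(N·c) + f for N: N = f² / ((H − f)·c).
N = 65² / ((27100 − 65) × 0.012) = 4225 / 324.4 ≈ 13.

f/13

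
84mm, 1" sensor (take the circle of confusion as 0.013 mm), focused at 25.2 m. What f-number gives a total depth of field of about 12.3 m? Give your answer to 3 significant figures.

Write h = H − f = f²/(N·c). The thin-lens limits are Dn = s·h/(h + (s−f)) and Df = s·h/(h − (s−f)), so DoF = Df − Dn = 2·s·(s−f)·h / (h² − (s−f)²).
That is a quadratic in h: DoF·h² − 2·s·(s−f)·h − DoF·(s−f)² = 0 ⇒ h = (s−f)·(s + √(s² + DoF²)) / DoF = 25116 × (25200 + √(25200² + 12300²)) / 12300 = 25116 × (25200 + 28041.6) / 12300 ≈ 108717 mm.
Then N = f²/(c·h) = 84² / (0.013 × 108717) = 7056 / 1413.3 ≈ 4.99.

f/4.99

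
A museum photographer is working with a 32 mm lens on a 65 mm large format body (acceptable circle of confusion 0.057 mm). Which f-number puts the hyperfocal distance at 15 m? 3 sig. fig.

f/1.20

Rearrange H = f²/(N·c) + f for N: N = f² / ((H − f)·c).
N = 32² / ((15000 − 32) × 0.057) = 1024 / 853.2 ≈ 1.20.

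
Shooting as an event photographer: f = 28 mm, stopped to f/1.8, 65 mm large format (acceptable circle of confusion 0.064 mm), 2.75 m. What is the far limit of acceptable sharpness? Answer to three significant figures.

Hyperfocal distance H = f²/(N·c) + f = 28²/(1.8 × 0.064) + 28 = 784/0.1152 + 28 ≈ 6833.6 mm ≈ 6.834 m.
Far limit Df = s·(H − f)/(H − s) = 2750 × (6833.6 − 28) / (6833.6 − 2750) = 2750 × 6805.6 / 4083.6 ≈ 4583.1 mm ≈ 4.58 m.

4.58 m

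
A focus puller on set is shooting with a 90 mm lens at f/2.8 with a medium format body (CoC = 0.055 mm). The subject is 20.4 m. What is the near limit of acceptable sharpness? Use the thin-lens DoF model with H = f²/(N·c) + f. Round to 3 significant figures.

Hyperfocal distance H = f²/(N·c) + f = 90²/(2.8 × 0.055) + 90 = 8100/0.154 + 90 ≈ 52687.4 mm ≈ 52.69 m.
Near limit Dn = s·(H − f)/(H + s − 2f) = 20400 × (52687.4 − 90) / (52687.4 + 20400 − 2 × 90) = 20400 × 52597.4 / 72907.4 ≈ 14717 mm ≈ 14.7 m.

14.7 m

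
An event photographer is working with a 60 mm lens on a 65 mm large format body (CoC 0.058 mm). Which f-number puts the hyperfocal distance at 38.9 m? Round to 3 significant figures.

f/1.60

Rearrange H = f²/(N·c) + f for N: N = f² / ((H − f)·c).
N = 60² / ((38900 − 60) × 0.058) = 3600 / 2253 ≈ 1.60.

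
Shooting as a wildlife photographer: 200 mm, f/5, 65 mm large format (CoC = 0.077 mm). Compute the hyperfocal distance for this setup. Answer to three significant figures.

Hyperfocal distance H = f²/(N·c) + f = 200²/(5 × 0.077) + 200 = 40000/0.385 + 200 ≈ 104096.1 mm ≈ 104 m.

104 m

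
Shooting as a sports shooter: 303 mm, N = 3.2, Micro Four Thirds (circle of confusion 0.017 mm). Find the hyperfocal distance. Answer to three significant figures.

1690 m

Hyperfocal distance H = f²/(N·c) + f = 303²/(3.2 × 0.017) + 303 = 91809/0.0544 + 303 ≈ 1687968.4 mm ≈ 1690 m.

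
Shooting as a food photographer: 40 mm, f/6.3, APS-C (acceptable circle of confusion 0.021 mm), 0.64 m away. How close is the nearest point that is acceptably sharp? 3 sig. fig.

Hyperfocal distance H = f²/(N·c) + f = 40²/(6.3 × 0.021) + 40 = 1600/0.1323 + 40 ≈ 12133.7 mm ≈ 12.13 m.
Near limit Dn = s·(H − f)/(H + s − 2f) = 640 × (12133.7 − 40) / (12133.7 + 640 − 2 × 40) = 640 × 12093.7 / 12693.7 ≈ 609.75 mm ≈ 0.610 m.

0.610 m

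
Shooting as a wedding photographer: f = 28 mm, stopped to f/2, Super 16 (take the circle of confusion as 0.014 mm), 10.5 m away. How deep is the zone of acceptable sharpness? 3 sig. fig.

9.13 m

Hyperfocal distance H = f²/(N·c) + f = 28²/(2 × 0.014) + 28 = 784/0.028 + 28 ≈ 28028.0 mm ≈ 28.03 m.
Near limit Dn = s·(H − f)/(H + s − 2f) = 10500 × (28028.0 − 28) / (28028.0 + 10500 − 2 × 28) = 10500 × 28000.0 / 38472.0 ≈ 7641.9 mm.
Far limit Df = s·(H − f)/(H − s) = 10500 × (28028.0 − 28) / (28028.0 − 10500) = 10500 × 28000.0 / 17528.0 ≈ 16773.2 mm.
Depth of field = Df − Dn = 16773.2 − 7641.9 ≈ 9131.3 mm ≈ 9.13 m.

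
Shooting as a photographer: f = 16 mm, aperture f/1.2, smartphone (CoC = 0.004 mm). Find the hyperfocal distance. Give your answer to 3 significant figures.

53.3 m

Hyperfocal distance H = f²/(N·c) + f = 16²/(1.2 × 0.004) + 16 = 256/0.0048 + 16 ≈ 53349.3 mm ≈ 53.3 m.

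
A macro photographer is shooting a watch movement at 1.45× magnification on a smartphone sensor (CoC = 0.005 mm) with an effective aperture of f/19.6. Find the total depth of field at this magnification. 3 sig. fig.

At magnification m, DoF ≈ 2·N_eff·c/m² = 2 × 19.6 × 0.005 / 1.45² = 0.196 / 2.103 ≈ 0.0932 mm.

0.0932 mm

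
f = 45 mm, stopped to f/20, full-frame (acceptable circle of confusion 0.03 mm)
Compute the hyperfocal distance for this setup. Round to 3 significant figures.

Hyperfocal distance H = f²/(N·c) + f = 45²/(20 × 0.03) + 45 = 2025/0.6 + 45 ≈ 3420.0 mm ≈ 3.42 m.

3.42 m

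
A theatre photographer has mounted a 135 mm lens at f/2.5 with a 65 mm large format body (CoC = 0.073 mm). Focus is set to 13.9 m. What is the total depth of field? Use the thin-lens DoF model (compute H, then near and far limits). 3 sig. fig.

Hyperfocal distance H = f²/(N·c) + f = 135²/(2.5 × 0.073) + 135 = 18225/0.1825 + 135 ≈ 99998.0 mm ≈ 100.00 m.
Near limit Dn = s·(H − f)/(H + s − 2f) = 13900 × (99998.0 − 135) / (99998.0 + 13900 − 2 × 135) = 13900 × 99863.0 / 113628.0 ≈ 12216.1 mm.
Far limit Df = s·(H − f)/(H − s) = 13900 × (99998.0 − 135) / (99998.0 − 13900) = 13900 × 99863.0 / 86098.0 ≈ 16122.3 mm.
Depth of field = Df − Dn = 16122.3 − 12216.1 ≈ 3906.2 mm ≈ 3.91 m.

3.91 m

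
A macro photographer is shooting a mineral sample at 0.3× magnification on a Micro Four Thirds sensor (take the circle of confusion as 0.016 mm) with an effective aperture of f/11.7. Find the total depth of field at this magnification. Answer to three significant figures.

At magnification m, DoF ≈ 2·N_eff·c/m² = 2 × 11.7 × 0.016 / 0.3² = 0.3744 / 0.09 ≈ 4.16 mm.

4.16 mm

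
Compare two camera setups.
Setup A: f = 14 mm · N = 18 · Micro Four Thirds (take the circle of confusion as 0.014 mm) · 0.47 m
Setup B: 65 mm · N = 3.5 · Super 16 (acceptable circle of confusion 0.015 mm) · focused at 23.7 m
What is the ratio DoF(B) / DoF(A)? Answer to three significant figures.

Setup A: H = 14²/(18×0.014) + 14 ≈ 791.8 mm; DoF = Df − Dn = 1136.05 − 296.29 ≈ 839.76 mm.
Setup B: H = 65²/(3.5×0.015) + 65 ≈ 80541.2 mm; DoF = Df − Dn = 33555 − 18320 ≈ 15235 mm.
Ratio = 15235 / 839.76 ≈ 18.1.

18.1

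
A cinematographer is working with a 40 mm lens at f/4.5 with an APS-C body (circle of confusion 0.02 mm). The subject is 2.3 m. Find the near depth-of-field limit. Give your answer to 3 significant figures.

2.04 m

Hyperfocal distance H = f²/(N·c) + f = 40²/(4.5 × 0.02) + 40 = 1600/0.09 + 40 ≈ 17817.8 mm ≈ 17.82 m.
Near limit Dn = s·(H − f)/(H + s − 2f) = 2300 × (17817.8 − 40) / (17817.8 + 2300 − 2 × 40) = 2300 × 17777.8 / 20037.8 ≈ 2040.6 mm ≈ 2.04 m.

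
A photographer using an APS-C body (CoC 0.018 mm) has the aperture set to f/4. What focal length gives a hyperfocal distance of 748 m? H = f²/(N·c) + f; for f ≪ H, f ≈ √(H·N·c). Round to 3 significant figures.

From H = f²/(N·c) + f, with f ≪ H: f ≈ √(H·N·c) = √(748000 × 4 × 0.018) = √53856 ≈ 232.1 mm.
The +f correction barely moves this — solving exactly, f² + N·c·f − N·c·H = 0 ⇒ f = (−N·c + √((N·c)² + 4·N·c·H))/2 = (−0.072 + √215424)/2 ≈ 232.03 mm, so f ≈ 232 mm.

232 mm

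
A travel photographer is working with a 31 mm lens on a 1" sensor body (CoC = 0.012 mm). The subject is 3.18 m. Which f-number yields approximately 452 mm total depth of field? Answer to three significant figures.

Write h = H − f = f²/(N·c). The thin-lens limits are Dn = s·h/(h + (s−f)) and Df = s·h/(h − (s−f)), so DoF = Df − Dn = 2·s·(s−f)·h / (h² − (s−f)²).
That is a quadratic in h: DoF·h² − 2·s·(s−f)·h − DoF·(s−f)² = 0 ⇒ h = (s−f)·(s + √(s² + DoF²)) / DoF = 3149 × (3180 + √(3180² + 452²)) / 452 = 3149 × (3180 + 3211.96) / 452 ≈ 44532 mm.
Then N = f²/(c·h) = 31² / (0.012 × 44532) = 961 / 534.38 ≈ 1.80.

f/1.80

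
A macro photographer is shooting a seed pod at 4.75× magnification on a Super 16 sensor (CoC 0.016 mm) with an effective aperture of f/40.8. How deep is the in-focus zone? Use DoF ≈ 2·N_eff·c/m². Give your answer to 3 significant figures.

0.0579 mm

At magnification m, DoF ≈ 2·N_eff·c/m² = 2 × 40.8 × 0.016 / 4.75² = 1.306 / 22.56 ≈ 0.0579 mm.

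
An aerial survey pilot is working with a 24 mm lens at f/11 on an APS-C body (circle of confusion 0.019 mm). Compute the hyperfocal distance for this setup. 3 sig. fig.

2.78 m

Hyperfocal distance H = f²/(N·c) + f = 24²/(11 × 0.019) + 24 = 576/0.209 + 24 ≈ 2780.0 mm ≈ 2.78 m.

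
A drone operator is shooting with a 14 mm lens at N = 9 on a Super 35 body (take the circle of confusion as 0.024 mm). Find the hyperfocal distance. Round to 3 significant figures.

Hyperfocal distance H = f²/(N·c) + f = 14²/(9 × 0.024) + 14 = 196/0.216 + 14 ≈ 921.4 mm ≈ 0.921 m.

0.921 m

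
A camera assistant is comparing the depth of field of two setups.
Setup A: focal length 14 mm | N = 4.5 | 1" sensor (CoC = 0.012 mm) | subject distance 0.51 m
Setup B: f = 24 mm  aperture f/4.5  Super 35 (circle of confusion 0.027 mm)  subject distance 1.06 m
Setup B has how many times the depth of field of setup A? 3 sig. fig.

3.43

Setup A: H = 14²/(4.5×0.012) + 14 ≈ 3643.6 mm; DoF = Df − Dn = 590.72 − 448.69 ≈ 142.03 mm.
Setup B: H = 24²/(4.5×0.027) + 24 ≈ 4764.7 mm; DoF = Df − Dn = 1356.42 − 869.90 ≈ 486.52 mm.
Ratio = 486.52 / 142.03 ≈ 3.43.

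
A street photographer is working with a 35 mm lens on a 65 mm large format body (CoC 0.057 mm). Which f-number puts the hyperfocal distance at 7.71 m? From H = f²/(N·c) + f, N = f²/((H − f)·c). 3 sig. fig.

Rearrange H = f²/(N·c) + f for N: N = f² / ((H − f)·c).
N = 35² / ((7710 − 35) × 0.057) = 1225 / 437.5 ≈ 2.80.

f/2.80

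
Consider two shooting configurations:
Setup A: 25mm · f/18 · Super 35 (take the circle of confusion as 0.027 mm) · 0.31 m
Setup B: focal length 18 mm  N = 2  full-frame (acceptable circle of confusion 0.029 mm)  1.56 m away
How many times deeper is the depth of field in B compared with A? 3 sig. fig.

Setup A: H = 25²/(18×0.027) + 25 ≈ 1311.0 mm; DoF = Df − Dn = 398.26 − 253.76 ≈ 144.50 mm.
Setup B: H = 18²/(2×0.029) + 18 ≈ 5604.2 mm; DoF = Df − Dn = 2154.81 − 1222.54 ≈ 932.27 mm.
Ratio = 932.27 / 144.50 ≈ 6.45.

6.45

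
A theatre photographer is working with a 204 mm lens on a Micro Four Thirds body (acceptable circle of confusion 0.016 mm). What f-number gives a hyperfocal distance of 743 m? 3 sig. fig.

f/3.50

Rearrange H = f²/(N·c) + f for N: N = f² / ((H − f)·c).
N = 204² / ((743000 − 204) × 0.016) = 41616 / 11885 ≈ 3.50.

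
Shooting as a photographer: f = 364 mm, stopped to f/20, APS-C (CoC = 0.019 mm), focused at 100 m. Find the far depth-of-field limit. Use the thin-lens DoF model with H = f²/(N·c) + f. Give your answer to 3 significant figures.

140 m

Hyperfocal distance H = f²/(N·c) + f = 364²/(20 × 0.019) + 364 = 132496/0.38 + 364 ≈ 349037.7 mm ≈ 349.0 m.
Far limit Df = s·(H − f)/(H − s) = 100000 × (349037.7 − 364) / (349037.7 − 100000) = 100000 × 348673.7 / 249037.7 ≈ 140008 mm ≈ 140 m.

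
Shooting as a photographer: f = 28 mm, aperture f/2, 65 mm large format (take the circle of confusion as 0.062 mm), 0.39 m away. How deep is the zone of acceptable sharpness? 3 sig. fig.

Hyperfocal distance H = f²/(N·c) + f = 28²/(2 × 0.062) + 28 = 784/0.124 + 28 ≈ 6350.6 mm ≈ 6.351 m.
Near limit Dn = s·(H − f)/(H + s − 2f) = 390 × (6350.6 − 28) / (6350.6 + 390 − 2 × 28) = 390 × 6322.6 / 6684.6 ≈ 368.880 mm.
Far limit Df = s·(H − f)/(H − s) = 390 × (6350.6 − 28) / (6350.6 − 390) = 390 × 6322.6 / 5960.6 ≈ 413.686 mm.
Depth of field = Df − Dn = 413.686 − 368.880 ≈ 44.806 mm.

44.8 mm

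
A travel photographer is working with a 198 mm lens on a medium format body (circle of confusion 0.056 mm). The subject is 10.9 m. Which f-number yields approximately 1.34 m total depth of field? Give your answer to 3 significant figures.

f/4.01

Write h = H − f = f²/(N·c). The thin-lens limits are Dn = s·h/(h + (s−f)) and Df = s·h/(h − (s−f)), so DoF = Df − Dn = 2·s·(s−f)·h / (h² − (s−f)²).
That is a quadratic in h: DoF·h² − 2·s·(s−f)·h − DoF·(s−f)² = 0 ⇒ h = (s−f)·(s + √(s² + DoF²)) / DoF = 10702 × (10900 + √(10900² + 1340²)) / 1340 = 10702 × (10900 + 10982.1) / 1340 ≈ 174763 mm.
Then N = f²/(c·h) = 198² / (0.056 × 174763) = 39204 / 9786.7 ≈ 4.01.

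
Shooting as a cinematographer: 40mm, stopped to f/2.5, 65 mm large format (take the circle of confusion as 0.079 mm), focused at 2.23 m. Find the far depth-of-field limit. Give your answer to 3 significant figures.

Hyperfocal distance H = f²/(N·c) + f = 40²/(2.5 × 0.079) + 40 = 1600/0.1975 + 40 ≈ 8141.3 mm ≈ 8.141 m.
Far limit Df = s·(H − f)/(H − s) = 2230 × (8141.3 − 40) / (8141.3 − 2230) = 2230 × 8101.3 / 5911.3 ≈ 3056.2 mm ≈ 3.06 m.

3.06 m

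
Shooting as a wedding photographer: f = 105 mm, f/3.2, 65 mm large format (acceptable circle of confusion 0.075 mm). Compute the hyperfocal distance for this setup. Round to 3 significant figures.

46.0 m

Hyperfocal distance H = f²/(N·c) + f = 105²/(3.2 × 0.075) + 105 = 11025/0.24 + 105 ≈ 46042.5 mm ≈ 46.0 m.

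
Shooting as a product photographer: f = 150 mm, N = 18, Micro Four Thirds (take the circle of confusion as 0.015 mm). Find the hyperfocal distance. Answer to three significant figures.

Hyperfocal distance H = f²/(N·c) + f = 150²/(18 × 0.015) + 150 = 22500/0.27 + 150 ≈ 83483.3 mm ≈ 83.5 m.

83.5 m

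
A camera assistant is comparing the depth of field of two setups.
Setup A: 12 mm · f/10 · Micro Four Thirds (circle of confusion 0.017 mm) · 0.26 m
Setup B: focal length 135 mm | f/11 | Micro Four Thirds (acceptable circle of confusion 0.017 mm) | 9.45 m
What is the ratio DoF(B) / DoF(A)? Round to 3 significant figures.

10.9

Setup A: H = 12²/(10×0.017) + 12 ≈ 859.1 mm; DoF = Df − Dn = 367.64 − 201.12 ≈ 166.52 mm.
Setup B: H = 135²/(11×0.017) + 135 ≈ 97594.9 mm; DoF = Df − Dn = 10448.7 − 8625.6 ≈ 1823.1 mm.
Ratio = 1823.1 / 166.52 ≈ 10.9.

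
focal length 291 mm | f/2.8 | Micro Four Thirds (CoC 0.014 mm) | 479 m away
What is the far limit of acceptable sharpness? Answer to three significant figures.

Hyperfocal distance H = f²/(N·c) + f = 291²/(2.8 × 0.014) + 291 = 84681/0.0392 + 291 ≈ 2160520.6 mm ≈ 2161 m.
Far limit Df = s·(H − f)/(H − s) = 479000 × (2160520.6 − 291) / (2160520.6 − 479000) = 479000 × 2160229.6 / 1681520.6 ≈ 615366 mm ≈ 615 m.

615 m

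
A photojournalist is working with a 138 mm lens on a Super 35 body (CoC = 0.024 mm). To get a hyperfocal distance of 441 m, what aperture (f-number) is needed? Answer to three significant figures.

Rearrange H = f²/(N·c) + f for N: N = f² / ((H − f)·c).
N = 138² / ((441000 − 138) × 0.024) = 19044 / 10581 ≈ 1.80.

f/1.80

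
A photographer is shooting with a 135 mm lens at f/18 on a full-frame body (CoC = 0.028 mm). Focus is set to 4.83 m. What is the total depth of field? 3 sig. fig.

Hyperfocal distance H = f²/(N·c) + f = 135²/(18 × 0.028) + 135 = 18225/0.504 + 135 ≈ 36295.7 mm ≈ 36.30 m.
Near limit Dn = s·(H − f)/(H + s − 2f) = 4830 × (36295.7 − 135) / (36295.7 + 4830 − 2 × 135) = 4830 × 36160.7 / 40855.7 ≈ 4275.0 mm.
Far limit Df = s·(H − f)/(H − s) = 4830 × (36295.7 − 135) / (36295.7 − 4830) = 4830 × 36160.7 / 31465.7 ≈ 5550.7 mm.
Depth of field = Df − Dn = 5550.7 − 4275.0 ≈ 1275.7 mm ≈ 1.28 m.

1.28 m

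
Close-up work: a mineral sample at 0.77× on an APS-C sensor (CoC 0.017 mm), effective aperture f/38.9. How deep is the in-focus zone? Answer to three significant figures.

2.23 mm

At magnification m, DoF ≈ 2·N_eff·c/m² = 2 × 38.9 × 0.017 / 0.77² = 1.323 / 0.5929 ≈ 2.23 mm.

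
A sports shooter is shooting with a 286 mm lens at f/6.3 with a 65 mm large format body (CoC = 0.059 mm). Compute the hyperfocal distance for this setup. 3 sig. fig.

Hyperfocal distance H = f²/(N·c) + f = 286²/(6.3 × 0.059) + 286 = 81796/0.3717 + 286 ≈ 220345.2 mm ≈ 220 m.

220 m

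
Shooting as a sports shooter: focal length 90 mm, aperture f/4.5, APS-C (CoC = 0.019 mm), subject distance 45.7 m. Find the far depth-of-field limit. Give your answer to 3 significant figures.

88.1 m

Hyperfocal distance H = f²/(N·c) + f = 90²/(4.5 × 0.019) + 90 = 8100/0.0855 + 90 ≈ 94826.8 mm ≈ 94.83 m.
Far limit Df = s·(H − f)/(H − s) = 45700 × (94826.8 − 90) / (94826.8 − 45700) = 45700 × 94736.8 / 49126.8 ≈ 88128 mm ≈ 88.1 m.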